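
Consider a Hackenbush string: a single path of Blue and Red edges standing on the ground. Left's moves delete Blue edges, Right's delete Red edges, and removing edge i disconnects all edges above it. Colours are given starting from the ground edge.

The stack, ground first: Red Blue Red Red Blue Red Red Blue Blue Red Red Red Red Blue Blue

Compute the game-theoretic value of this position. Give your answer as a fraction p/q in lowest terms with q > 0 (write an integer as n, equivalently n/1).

1 of 15 · R · max L −∞ · min R 0 -> -1
2 of 15 · RB · max L -1 · min R 0 -> -1/2
3 of 15 · RBR · max L -1 · min R -1/2 -> -3/4
4 of 15 · RBRR · max L -1 · min R -3/4 -> -7/8
5 of 15 · RBRRB · max L -7/8 · min R -3/4 -> -13/16
6 of 15 · RBRRBR · max L -7/8 · min R -13/16 -> -27/32
7 of 15 · RBRRBRR · max L -7/8 · min R -27/32 -> -55/64
8 of 15 · RBRRBRRB · max L -55/64 · min R -27/32 -> -109/128
9 of 15 · RBRRBRRBB · max L -109/128 · min R -27/32 -> -217/256
10 of 15 · RBRRBRRBBR · max L -109/128 · min R -217/256 -> -435/512
11 of 15 · RBRRBRRBBRR · max L -109/128 · min R -435/512 -> -871/1024
12 of 15 · RBRRBRRBBRRR · max L -109/128 · min R -871/1024 -> -1743/2048
13 of 15 · RBRRBRRBBRRRR · max L -109/128 · min R -1743/2048 -> -3487/4096
14 of 15 · RBRRBRRBBRRRRB · max L -3487/4096 · min R -1743/2048 -> -6973/8192
15 of 15 · RBRRBRRBBRRRRBB · max L -6973/8192 · min R -1743/2048 -> -13945/16384

-13945/16384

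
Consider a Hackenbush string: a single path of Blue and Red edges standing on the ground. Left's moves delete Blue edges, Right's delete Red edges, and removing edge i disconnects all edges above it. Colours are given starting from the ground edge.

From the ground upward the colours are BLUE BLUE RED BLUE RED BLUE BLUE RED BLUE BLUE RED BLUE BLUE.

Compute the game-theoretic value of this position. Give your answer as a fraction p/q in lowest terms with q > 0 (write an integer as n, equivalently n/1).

3511/2048

G(B) = { 0 | · } = 1
G(BB) = { 0 1 | · } = 2
G(BBR) = { 0 1 | 2 } = 3/2
G(BBRB) = { 0 1 3/2 | 2 } = 7/4
G(BBRBR) = { 0 1 3/2 | 7/4 2 } = 13/8
G(BBRBRB) = { 0 1 3/2 13/8 | 7/4 2 } = 27/16
G(BBRBRBB) = { 0 1 3/2 13/8 27/16 | 7/4 2 } = 55/32
G(BBRBRBBR) = { 0 1 3/2 13/8 27/16 | 55/32 7/4 2 } = 109/64
G(BBRBRBBRB) = { 0 1 3/2 13/8 27/16 109/64 | 55/32 7/4 2 } = 219/128
G(BBRBRBBRBB) = { 0 1 3/2 13/8 27/16 109/64 219/128 | 55/32 7/4 2 } = 439/256
G(BBRBRBBRBBR) = { 0 1 3/2 13/8 27/16 109/64 219/128 | 439/256 55/32 7/4 2 } = 877/512
G(BBRBRBBRBBRB) = { 0 1 3/2 13/8 27/16 109/64 219/128 877/512 | 439/256 55/32 7/4 2 } = 1755/1024
G(BBRBRBBRBBRBB) = { 0 1 3/2 13/8 27/16 109/64 219/128 877/512 1755/1024 | 439/256 55/32 7/4 2 } = 3511/2048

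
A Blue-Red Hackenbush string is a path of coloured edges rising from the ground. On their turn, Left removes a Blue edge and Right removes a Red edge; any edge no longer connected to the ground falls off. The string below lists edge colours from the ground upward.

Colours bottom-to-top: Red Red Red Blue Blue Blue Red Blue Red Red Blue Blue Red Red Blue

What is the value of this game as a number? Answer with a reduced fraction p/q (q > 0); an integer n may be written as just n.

-8909/4096

Recurse on prefixes of the 15-edge string Red Red Red Blue Blue Blue Red Blue Red Red Blue Blue Red Red Blue:
g_1 [R]  L=[—]  R=[0]  => -1
g_2 [RR]  L=[—]  R=[-1,0]  => -2
g_3 [RRR]  L=[—]  R=[-2,-1,0]  => -3
g_4 [RRRB]  L=[-3]  R=[-2,-1,0]  => -5/2
g_5 [RRRBB]  L=[-3,-5/2]  R=[-2,-1,0]  => -9/4
g_6 [RRRBBB]  L=[-3,-5/2,-9/4]  R=[-2,-1,0]  => -17/8
g_7 [RRRBBBR]  L=[-3,-5/2,-9/4]  R=[-17/8,-2,-1,0]  => -35/16
g_8 [RRRBBBRB]  L=[-3,-5/2,-9/4,-35/16]  R=[-17/8,-2,-1,0]  => -69/32
g_9 [RRRBBBRBR]  L=[-3,-5/2,-9/4,-35/16]  R=[-69/32,-17/8,-2,-1,0]  => -139/64
g_10 [RRRBBBRBRR]  L=[-3,-5/2,-9/4,-35/16]  R=[-139/64,-69/32,-17/8,-2,-1,0]  => -279/128
g_11 [RRRBBBRBRRB]  L=[-3,-5/2,-9/4,-35/16,-279/128]  R=[-139/64,-69/32,-17/8,-2,-1,0]  => -557/256
g_12 [RRRBBBRBRRBB]  L=[-3,-5/2,-9/4,-35/16,-279/128,-557/256]  R=[-139/64,-69/32,-17/8,-2,-1,0]  => -1113/512
g_13 [RRRBBBRBRRBBR]  L=[-3,-5/2,-9/4,-35/16,-279/128,-557/256]  R=[-1113/512,-139/64,-69/32,-17/8,-2,-1,0]  => -2227/1024
g_14 [RRRBBBRBRRBBRR]  L=[-3,-5/2,-9/4,-35/16,-279/128,-557/256]  R=[-2227/1024,-1113/512,-139/64,-69/32,-17/8,-2,-1,0]  => -4455/2048
g_15 [RRRBBBRBRRBBRRB]  L=[-3,-5/2,-9/4,-35/16,-279/128,-557/256,-4455/2048]  R=[-2227/1024,-1113/512,-139/64,-69/32,-17/8,-2,-1,0]  => -8909/4096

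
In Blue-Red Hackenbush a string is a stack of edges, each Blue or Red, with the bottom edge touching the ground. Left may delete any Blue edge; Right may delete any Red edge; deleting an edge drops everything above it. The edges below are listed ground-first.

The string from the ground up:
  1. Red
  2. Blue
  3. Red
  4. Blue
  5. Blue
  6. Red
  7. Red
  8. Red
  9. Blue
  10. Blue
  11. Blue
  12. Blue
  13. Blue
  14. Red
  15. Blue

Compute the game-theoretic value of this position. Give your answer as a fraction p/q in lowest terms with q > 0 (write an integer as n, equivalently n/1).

-9989/16384

Prefix values for Red Blue Red Blue Blue Red Red Red Blue Blue Blue Blue Blue Red Blue via {L|R} + simplicity:
1 of 15 · R · max L −∞ · min R 0 → -1
2 of 15 · RB · max L -1 · min R 0 → -1/2
3 of 15 · RBR · max L -1 · min R -1/2 → -3/4
4 of 15 · RBRB · max L -3/4 · min R -1/2 → -5/8
5 of 15 · RBRBB · max L -5/8 · min R -1/2 → -9/16
6 of 15 · RBRBBR · max L -5/8 · min R -9/16 → -19/32
7 of 15 · RBRBBRR · max L -5/8 · min R -19/32 → -39/64
8 of 15 · RBRBBRRR · max L -5/8 · min R -39/64 → -79/128
9 of 15 · RBRBBRRRB · max L -79/128 · min R -39/64 → -157/256
10 of 15 · RBRBBRRRBB · max L -157/256 · min R -39/64 → -313/512
11 of 15 · RBRBBRRRBBB · max L -313/512 · min R -39/64 → -625/1024
12 of 15 · RBRBBRRRBBBB · max L -625/1024 · min R -39/64 → -1249/2048
13 of 15 · RBRBBRRRBBBBB · max L -1249/2048 · min R -39/64 → -2497/4096
14 of 15 · RBRBBRRRBBBBBR · max L -1249/2048 · min R -2497/4096 → -4995/8192
15 of 15 · RBRBBRRRBBBBBRB · max L -4995/8192 · min R -2497/4096 → -9989/16384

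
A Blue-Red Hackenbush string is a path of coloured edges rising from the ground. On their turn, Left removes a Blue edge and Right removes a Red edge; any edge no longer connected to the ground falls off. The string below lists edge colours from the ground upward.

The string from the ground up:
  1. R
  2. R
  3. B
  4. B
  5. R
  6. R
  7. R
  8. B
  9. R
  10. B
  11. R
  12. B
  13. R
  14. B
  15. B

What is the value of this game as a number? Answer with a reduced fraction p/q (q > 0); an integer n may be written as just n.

-11945/8192

Prefix values for R R B B R R R B R B R B R B B via {L|R} + simplicity:
v_1 [R]  L=[—]  R=[0]  = -1
v_2 [RR]  L=[—]  R=[-1, 0]  = -2
v_3 [RRB]  L=[-2]  R=[-1, 0]  = -3/2
v_4 [RRBB]  L=[-2, -3/2]  R=[-1, 0]  = -5/4
v_5 [RRBBR]  L=[-2, -3/2]  R=[-5/4, -1, 0]  = -11/8
v_6 [RRBBRR]  L=[-2, -3/2]  R=[-11/8, -5/4, -1, 0]  = -23/16
v_7 [RRBBRRR]  L=[-2, -3/2]  R=[-23/16, -11/8, -5/4, -1, 0]  = -47/32
v_8 [RRBBRRRB]  L=[-2, -3/2, -47/32]  R=[-23/16, -11/8, -5/4, -1, 0]  = -93/64
v_9 [RRBBRRRBR]  L=[-2, -3/2, -47/32]  R=[-93/64, -23/16, -11/8, -5/4, -1, 0]  = -187/128
v_10 [RRBBRRRBRB]  L=[-2, -3/2, -47/32, -187/128]  R=[-93/64, -23/16, -11/8, -5/4, -1, 0]  = -373/256
v_11 [RRBBRRRBRBR]  L=[-2, -3/2, -47/32, -187/128]  R=[-373/256, -93/64, -23/16, -11/8, -5/4, -1, 0]  = -747/512
v_12 [RRBBRRRBRBRB]  L=[-2, -3/2, -47/32, -187/128, -747/512]  R=[-373/256, -93/64, -23/16, -11/8, -5/4, -1, 0]  = -1493/1024
v_13 [RRBBRRRBRBRBR]  L=[-2, -3/2, -47/32, -187/128, -747/512]  R=[-1493/1024, -373/256, -93/64, -23/16, -11/8, -5/4, -1, 0]  = -2987/2048
v_14 [RRBBRRRBRBRBRB]  L=[-2, -3/2, -47/32, -187/128, -747/512, -2987/2048]  R=[-1493/1024, -373/256, -93/64, -23/16, -11/8, -5/4, -1, 0]  = -5973/4096
v_15 [RRBBRRRBRBRBRBB]  L=[-2, -3/2, -47/32, -187/128, -747/512, -2987/2048, -5973/4096]  R=[-1493/1024, -373/256, -93/64, -23/16, -11/8, -5/4, -1, 0]  = -11945/8192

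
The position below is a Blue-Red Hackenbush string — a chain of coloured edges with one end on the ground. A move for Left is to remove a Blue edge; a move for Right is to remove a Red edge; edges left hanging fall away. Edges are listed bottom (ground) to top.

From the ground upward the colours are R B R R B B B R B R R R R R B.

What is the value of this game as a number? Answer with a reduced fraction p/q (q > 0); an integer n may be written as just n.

-12669/16384

val(R) = { — | 0 } gives -1
val(RB) = { -1 | 0 } gives -1/2
val(RBR) = { -1 | -1/2 0 } gives -3/4
val(RBRR) = { -1 | -3/4 -1/2 0 } gives -7/8
val(RBRRB) = { -1 -7/8 | -3/4 -1/2 0 } gives -13/16
val(RBRRBB) = { -1 -7/8 -13/16 | -3/4 -1/2 0 } gives -25/32
val(RBRRBBB) = { -1 -7/8 -13/16 -25/32 | -3/4 -1/2 0 } gives -49/64
val(RBRRBBBR) = { -1 -7/8 -13/16 -25/32 | -49/64 -3/4 -1/2 0 } gives -99/128
val(RBRRBBBRB) = { -1 -7/8 -13/16 -25/32 -99/128 | -49/64 -3/4 -1/2 0 } gives -197/256
val(RBRRBBBRBR) = { -1 -7/8 -13/16 -25/32 -99/128 | -197/256 -49/64 -3/4 -1/2 0 } gives -395/512
val(RBRRBBBRBRR) = { -1 -7/8 -13/16 -25/32 -99/128 | -395/512 -197/256 -49/64 -3/4 -1/2 0 } gives -791/1024
val(RBRRBBBRBRRR) = { -1 -7/8 -13/16 -25/32 -99/128 | -791/1024 -395/512 -197/256 -49/64 -3/4 -1/2 0 } gives -1583/2048
val(RBRRBBBRBRRRR) = { -1 -7/8 -13/16 -25/32 -99/128 | -1583/2048 -791/1024 -395/512 -197/256 -49/64 -3/4 -1/2 0 } gives -3167/4096
val(RBRRBBBRBRRRRR) = { -1 -7/8 -13/16 -25/32 -99/128 | -3167/4096 -1583/2048 -791/1024 -395/512 -197/256 -49/64 -3/4 -1/2 0 } gives -6335/8192
val(RBRRBBBRBRRRRRB) = { -1 -7/8 -13/16 -25/32 -99/128 -6335/8192 | -3167/4096 -1583/2048 -791/1024 -395/512 -197/256 -49/64 -3/4 -1/2 0 } gives -12669/16384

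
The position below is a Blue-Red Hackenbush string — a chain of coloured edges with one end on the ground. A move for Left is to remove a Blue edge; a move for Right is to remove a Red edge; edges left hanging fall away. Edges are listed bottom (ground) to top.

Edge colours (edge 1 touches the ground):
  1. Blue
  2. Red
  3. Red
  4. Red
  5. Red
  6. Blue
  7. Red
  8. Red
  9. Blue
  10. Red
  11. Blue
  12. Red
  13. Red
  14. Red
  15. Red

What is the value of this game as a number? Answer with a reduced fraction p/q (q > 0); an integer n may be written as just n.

Recurse on prefixes of the 15-edge string Blue Red Red Red Red Blue Red Red Blue Red Blue Red Red Red Red:
v_1 [B]  L=[0]  R=[]  → 1
v_2 [BR]  L=[0]  R=[1]  → 1/2
v_3 [BRR]  L=[0]  R=[1/2,1]  → 1/4
v_4 [BRRR]  L=[0]  R=[1/4,1/2,1]  → 1/8
v_5 [BRRRR]  L=[0]  R=[1/8,1/4,1/2,1]  → 1/16
v_6 [BRRRRB]  L=[0,1/16]  R=[1/8,1/4,1/2,1]  → 3/32
v_7 [BRRRRBR]  L=[0,1/16]  R=[3/32,1/8,1/4,1/2,1]  → 5/64
v_8 [BRRRRBRR]  L=[0,1/16]  R=[5/64,3/32,1/8,1/4,1/2,1]  → 9/128
v_9 [BRRRRBRRB]  L=[0,1/16,9/128]  R=[5/64,3/32,1/8,1/4,1/2,1]  → 19/256
v_10 [BRRRRBRRBR]  L=[0,1/16,9/128]  R=[19/256,5/64,3/32,1/8,1/4,1/2,1]  → 37/512
v_11 [BRRRRBRRBRB]  L=[0,1/16,9/128,37/512]  R=[19/256,5/64,3/32,1/8,1/4,1/2,1]  → 75/1024
v_12 [BRRRRBRRBRBR]  L=[0,1/16,9/128,37/512]  R=[75/1024,19/256,5/64,3/32,1/8,1/4,1/2,1]  → 149/2048
v_13 [BRRRRBRRBRBRR]  L=[0,1/16,9/128,37/512]  R=[149/2048,75/1024,19/256,5/64,3/32,1/8,1/4,1/2,1]  → 297/4096
v_14 [BRRRRBRRBRBRRR]  L=[0,1/16,9/128,37/512]  R=[297/4096,149/2048,75/1024,19/256,5/64,3/32,1/8,1/4,1/2,1]  → 593/8192
v_15 [BRRRRBRRBRBRRRR]  L=[0,1/16,9/128,37/512]  R=[593/8192,297/4096,149/2048,75/1024,19/256,5/64,3/32,1/8,1/4,1/2,1]  → 1185/16384

1185/16384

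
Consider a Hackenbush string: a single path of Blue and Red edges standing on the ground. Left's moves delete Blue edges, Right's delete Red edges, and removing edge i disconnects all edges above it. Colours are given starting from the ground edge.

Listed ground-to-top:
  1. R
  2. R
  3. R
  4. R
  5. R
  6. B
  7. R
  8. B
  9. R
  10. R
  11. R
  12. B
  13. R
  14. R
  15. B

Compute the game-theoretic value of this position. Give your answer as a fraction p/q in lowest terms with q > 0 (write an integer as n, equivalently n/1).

Recurse on prefixes of the 15-edge string R R R R R B R B R R R B R R B:
R: Left { ∅ }, Right { 0 } — simplest -1
RR: Left { ∅ }, Right { -1 0 } — simplest -2
RRR: Left { ∅ }, Right { -2 -1 0 } — simplest -3
RRRR: Left { ∅ }, Right { -3 -2 -1 0 } — simplest -4
RRRRR: Left { ∅ }, Right { -4 -3 -2 -1 0 } — simplest -5
RRRRRB: Left { -5 }, Right { -4 -3 -2 -1 0 } — simplest -9/2
RRRRRBR: Left { -5 }, Right { -9/2 -4 -3 -2 -1 0 } — simplest -19/4
RRRRRBRB: Left { -5 -19/4 }, Right { -9/2 -4 -3 -2 -1 0 } — simplest -37/8
RRRRRBRBR: Left { -5 -19/4 }, Right { -37/8 -9/2 -4 -3 -2 -1 0 } — simplest -75/16
RRRRRBRBRR: Left { -5 -19/4 }, Right { -75/16 -37/8 -9/2 -4 -3 -2 -1 0 } — simplest -151/32
RRRRRBRBRRR: Left { -5 -19/4 }, Right { -151/32 -75/16 -37/8 -9/2 -4 -3 -2 -1 0 } — simplest -303/64
RRRRRBRBRRRB: Left { -5 -19/4 -303/64 }, Right { -151/32 -75/16 -37/8 -9/2 -4 -3 -2 -1 0 } — simplest -605/128
RRRRRBRBRRRBR: Left { -5 -19/4 -303/64 }, Right { -605/128 -151/32 -75/16 -37/8 -9/2 -4 -3 -2 -1 0 } — simplest -1211/256
RRRRRBRBRRRBRR: Left { -5 -19/4 -303/64 }, Right { -1211/256 -605/128 -151/32 -75/16 -37/8 -9/2 -4 -3 -2 -1 0 } — simplest -2423/512
RRRRRBRBRRRBRRB: Left { -5 -19/4 -303/64 -2423/512 }, Right { -1211/256 -605/128 -151/32 -75/16 -37/8 -9/2 -4 -3 -2 -1 0 } — simplest -4845/1024

-4845/1024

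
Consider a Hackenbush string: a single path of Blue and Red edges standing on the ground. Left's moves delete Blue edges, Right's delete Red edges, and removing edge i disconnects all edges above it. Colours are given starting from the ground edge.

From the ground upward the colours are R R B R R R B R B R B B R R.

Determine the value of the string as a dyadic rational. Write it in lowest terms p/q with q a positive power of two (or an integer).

-7847/4096

R: Left { (no moves) }, Right { 0 } -> simplest -1
RR: Left { (no moves) }, Right { -1,0 } -> simplest -2
RRB: Left { -2 }, Right { -1,0 } -> simplest -3/2
RRBR: Left { -2 }, Right { -3/2,-1,0 } -> simplest -7/4
RRBRR: Left { -2 }, Right { -7/4,-3/2,-1,0 } -> simplest -15/8
RRBRRR: Left { -2 }, Right { -15/8,-7/4,-3/2,-1,0 } -> simplest -31/16
RRBRRRB: Left { -2,-31/16 }, Right { -15/8,-7/4,-3/2,-1,0 } -> simplest -61/32
RRBRRRBR: Left { -2,-31/16 }, Right { -61/32,-15/8,-7/4,-3/2,-1,0 } -> simplest -123/64
RRBRRRBRB: Left { -2,-31/16,-123/64 }, Right { -61/32,-15/8,-7/4,-3/2,-1,0 } -> simplest -245/128
RRBRRRBRBR: Left { -2,-31/16,-123/64 }, Right { -245/128,-61/32,-15/8,-7/4,-3/2,-1,0 } -> simplest -491/256
RRBRRRBRBRB: Left { -2,-31/16,-123/64,-491/256 }, Right { -245/128,-61/32,-15/8,-7/4,-3/2,-1,0 } -> simplest -981/512
RRBRRRBRBRBB: Left { -2,-31/16,-123/64,-491/256,-981/512 }, Right { -245/128,-61/32,-15/8,-7/4,-3/2,-1,0 } -> simplest -1961/1024
RRBRRRBRBRBBR: Left { -2,-31/16,-123/64,-491/256,-981/512 }, Right { -1961/1024,-245/128,-61/32,-15/8,-7/4,-3/2,-1,0 } -> simplest -3923/2048
RRBRRRBRBRBBRR: Left { -2,-31/16,-123/64,-491/256,-981/512 }, Right { -3923/2048,-1961/1024,-245/128,-61/32,-15/8,-7/4,-3/2,-1,0 } -> simplest -7847/4096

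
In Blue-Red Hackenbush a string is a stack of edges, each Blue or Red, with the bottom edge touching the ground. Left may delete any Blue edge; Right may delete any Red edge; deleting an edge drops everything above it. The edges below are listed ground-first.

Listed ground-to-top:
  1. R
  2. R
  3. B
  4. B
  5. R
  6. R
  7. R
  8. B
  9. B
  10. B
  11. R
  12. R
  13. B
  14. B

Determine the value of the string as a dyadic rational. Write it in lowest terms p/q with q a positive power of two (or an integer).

1 of 14 · R · max L −∞ · min R 0 ⇒ -1
2 of 14 · RR · max L −∞ · min R -1 ⇒ -2
3 of 14 · RRB · max L -2 · min R -1 ⇒ -3/2
4 of 14 · RRBB · max L -3/2 · min R -1 ⇒ -5/4
5 of 14 · RRBBR · max L -3/2 · min R -5/4 ⇒ -11/8
6 of 14 · RRBBRR · max L -3/2 · min R -11/8 ⇒ -23/16
7 of 14 · RRBBRRR · max L -3/2 · min R -23/16 ⇒ -47/32
8 of 14 · RRBBRRRB · max L -47/32 · min R -23/16 ⇒ -93/64
9 of 14 · RRBBRRRBB · max L -93/64 · min R -23/16 ⇒ -185/128
10 of 14 · RRBBRRRBBB · max L -185/128 · min R -23/16 ⇒ -369/256
11 of 14 · RRBBRRRBBBR · max L -185/128 · min R -369/256 ⇒ -739/512
12 of 14 · RRBBRRRBBBRR · max L -185/128 · min R -739/512 ⇒ -1479/1024
13 of 14 · RRBBRRRBBBRRB · max L -1479/1024 · min R -739/512 ⇒ -2957/2048
14 of 14 · RRBBRRRBBBRRBB · max L -2957/2048 · min R -739/512 ⇒ -5913/4096

-5913/4096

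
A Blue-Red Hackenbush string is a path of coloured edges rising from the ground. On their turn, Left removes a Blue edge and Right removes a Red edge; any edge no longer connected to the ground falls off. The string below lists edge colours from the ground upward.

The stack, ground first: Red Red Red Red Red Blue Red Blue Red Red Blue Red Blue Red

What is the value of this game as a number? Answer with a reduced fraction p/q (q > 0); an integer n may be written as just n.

-2411/512

v_1 [R]  L=[·]  R=[0]  → -1
v_2 [RR]  L=[·]  R=[-1; 0]  → -2
v_3 [RRR]  L=[·]  R=[-2; -1; 0]  → -3
v_4 [RRRR]  L=[·]  R=[-3; -2; -1; 0]  → -4
v_5 [RRRRR]  L=[·]  R=[-4; -3; -2; -1; 0]  → -5
v_6 [RRRRRB]  L=[-5]  R=[-4; -3; -2; -1; 0]  → -9/2
v_7 [RRRRRBR]  L=[-5]  R=[-9/2; -4; -3; -2; -1; 0]  → -19/4
v_8 [RRRRRBRB]  L=[-5; -19/4]  R=[-9/2; -4; -3; -2; -1; 0]  → -37/8
v_9 [RRRRRBRBR]  L=[-5; -19/4]  R=[-37/8; -9/2; -4; -3; -2; -1; 0]  → -75/16
v_10 [RRRRRBRBRR]  L=[-5; -19/4]  R=[-75/16; -37/8; -9/2; -4; -3; -2; -1; 0]  → -151/32
v_11 [RRRRRBRBRRB]  L=[-5; -19/4; -151/32]  R=[-75/16; -37/8; -9/2; -4; -3; -2; -1; 0]  → -301/64
v_12 [RRRRRBRBRRBR]  L=[-5; -19/4; -151/32]  R=[-301/64; -75/16; -37/8; -9/2; -4; -3; -2; -1; 0]  → -603/128
v_13 [RRRRRBRBRRBRB]  L=[-5; -19/4; -151/32; -603/128]  R=[-301/64; -75/16; -37/8; -9/2; -4; -3; -2; -1; 0]  → -1205/256
v_14 [RRRRRBRBRRBRBR]  L=[-5; -19/4; -151/32; -603/128]  R=[-1205/256; -301/64; -75/16; -37/8; -9/2; -4; -3; -2; -1; 0]  → -2411/512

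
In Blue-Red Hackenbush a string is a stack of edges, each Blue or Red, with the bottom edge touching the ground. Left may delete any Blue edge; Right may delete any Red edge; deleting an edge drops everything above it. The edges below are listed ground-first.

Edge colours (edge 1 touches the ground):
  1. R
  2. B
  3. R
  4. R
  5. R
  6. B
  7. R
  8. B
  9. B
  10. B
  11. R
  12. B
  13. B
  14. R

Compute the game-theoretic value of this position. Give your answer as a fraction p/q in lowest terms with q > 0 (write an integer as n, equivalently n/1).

step 1: add R to get R; options L={ ∅ } R={ 0 } => -1
step 2: add B to get RB; options L={ -1 } R={ 0 } => -1/2
step 3: add R to get RBR; options L={ -1 } R={ -1/2, 0 } => -3/4
step 4: add R to get RBRR; options L={ -1 } R={ -3/4, -1/2, 0 } => -7/8
step 5: add R to get RBRRR; options L={ -1 } R={ -7/8, -3/4, -1/2, 0 } => -15/16
step 6: add B to get RBRRRB; options L={ -1, -15/16 } R={ -7/8, -3/4, -1/2, 0 } => -29/32
step 7: add R to get RBRRRBR; options L={ -1, -15/16 } R={ -29/32, -7/8, -3/4, -1/2, 0 } => -59/64
step 8: add B to get RBRRRBRB; options L={ -1, -15/16, -59/64 } R={ -29/32, -7/8, -3/4, -1/2, 0 } => -117/128
step 9: add B to get RBRRRBRBB; options L={ -1, -15/16, -59/64, -117/128 } R={ -29/32, -7/8, -3/4, -1/2, 0 } => -233/256
step 10: add B to get RBRRRBRBBB; options L={ -1, -15/16, -59/64, -117/128, -233/256 } R={ -29/32, -7/8, -3/4, -1/2, 0 } => -465/512
step 11: add R to get RBRRRBRBBBR; options L={ -1, -15/16, -59/64, -117/128, -233/256 } R={ -465/512, -29/32, -7/8, -3/4, -1/2, 0 } => -931/1024
step 12: add B to get RBRRRBRBBBRB; options L={ -1, -15/16, -59/64, -117/128, -233/256, -931/1024 } R={ -465/512, -29/32, -7/8, -3/4, -1/2, 0 } => -1861/2048
step 13: add B to get RBRRRBRBBBRBB; options L={ -1, -15/16, -59/64, -117/128, -233/256, -931/1024, -1861/2048 } R={ -465/512, -29/32, -7/8, -3/4, -1/2, 0 } => -3721/4096
step 14: add R to get RBRRRBRBBBRBBR; options L={ -1, -15/16, -59/64, -117/128, -233/256, -931/1024, -1861/2048 } R={ -3721/4096, -465/512, -29/32, -7/8, -3/4, -1/2, 0 } => -7443/8192

-7443/8192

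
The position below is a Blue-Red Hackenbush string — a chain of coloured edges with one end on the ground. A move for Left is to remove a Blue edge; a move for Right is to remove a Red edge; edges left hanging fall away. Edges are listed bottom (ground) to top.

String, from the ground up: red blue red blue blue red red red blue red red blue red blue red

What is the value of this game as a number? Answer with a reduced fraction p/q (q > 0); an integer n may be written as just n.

val(r) = { (no moves) | 0 } -> -1
val(rb) = { -1 | 0 } -> -1/2
val(rbr) = { -1 | -1/2 0 } -> -3/4
val(rbrb) = { -1 -3/4 | -1/2 0 } -> -5/8
val(rbrbb) = { -1 -3/4 -5/8 | -1/2 0 } -> -9/16
val(rbrbbr) = { -1 -3/4 -5/8 | -9/16 -1/2 0 } -> -19/32
val(rbrbbrr) = { -1 -3/4 -5/8 | -19/32 -9/16 -1/2 0 } -> -39/64
val(rbrbbrrr) = { -1 -3/4 -5/8 | -39/64 -19/32 -9/16 -1/2 0 } -> -79/128
val(rbrbbrrrb) = { -1 -3/4 -5/8 -79/128 | -39/64 -19/32 -9/16 -1/2 0 } -> -157/256
val(rbrbbrrrbr) = { -1 -3/4 -5/8 -79/128 | -157/256 -39/64 -19/32 -9/16 -1/2 0 } -> -315/512
val(rbrbbrrrbrr) = { -1 -3/4 -5/8 -79/128 | -315/512 -157/256 -39/64 -19/32 -9/16 -1/2 0 } -> -631/1024
val(rbrbbrrrbrrb) = { -1 -3/4 -5/8 -79/128 -631/1024 | -315/512 -157/256 -39/64 -19/32 -9/16 -1/2 0 } -> -1261/2048
val(rbrbbrrrbrrbr) = { -1 -3/4 -5/8 -79/128 -631/1024 | -1261/2048 -315/512 -157/256 -39/64 -19/32 -9/16 -1/2 0 } -> -2523/4096
val(rbrbbrrrbrrbrb) = { -1 -3/4 -5/8 -79/128 -631/1024 -2523/4096 | -1261/2048 -315/512 -157/256 -39/64 -19/32 -9/16 -1/2 0 } -> -5045/8192
val(rbrbbrrrbrrbrbr) = { -1 -3/4 -5/8 -79/128 -631/1024 -2523/4096 | -5045/8192 -1261/2048 -315/512 -157/256 -39/64 -19/32 -9/16 -1/2 0 } -> -10091/16384

-10091/16384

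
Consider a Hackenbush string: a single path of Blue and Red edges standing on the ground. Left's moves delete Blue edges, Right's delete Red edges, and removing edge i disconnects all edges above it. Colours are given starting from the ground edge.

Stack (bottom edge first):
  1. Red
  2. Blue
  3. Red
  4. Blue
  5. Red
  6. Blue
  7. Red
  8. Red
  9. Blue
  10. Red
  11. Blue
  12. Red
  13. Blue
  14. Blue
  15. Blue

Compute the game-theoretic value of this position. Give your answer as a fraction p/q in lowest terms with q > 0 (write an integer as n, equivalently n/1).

Build value(s[:k]) for k = 1..15, string s = Red Blue Red Blue Red Blue Red Red Blue Red Blue Red Blue Blue Blue.
R: Left { (no moves) }, Right { 0 } => simplest -1
RB: Left { -1 }, Right { 0 } => simplest -1/2
RBR: Left { -1 }, Right { -1/2,0 } => simplest -3/4
RBRB: Left { -1,-3/4 }, Right { -1/2,0 } => simplest -5/8
RBRBR: Left { -1,-3/4 }, Right { -5/8,-1/2,0 } => simplest -11/16
RBRBRB: Left { -1,-3/4,-11/16 }, Right { -5/8,-1/2,0 } => simplest -21/32
RBRBRBR: Left { -1,-3/4,-11/16 }, Right { -21/32,-5/8,-1/2,0 } => simplest -43/64
RBRBRBRR: Left { -1,-3/4,-11/16 }, Right { -43/64,-21/32,-5/8,-1/2,0 } => simplest -87/128
RBRBRBRRB: Left { -1,-3/4,-11/16,-87/128 }, Right { -43/64,-21/32,-5/8,-1/2,0 } => simplest -173/256
RBRBRBRRBR: Left { -1,-3/4,-11/16,-87/128 }, Right { -173/256,-43/64,-21/32,-5/8,-1/2,0 } => simplest -347/512
RBRBRBRRBRB: Left { -1,-3/4,-11/16,-87/128,-347/512 }, Right { -173/256,-43/64,-21/32,-5/8,-1/2,0 } => simplest -693/1024
RBRBRBRRBRBR: Left { -1,-3/4,-11/16,-87/128,-347/512 }, Right { -693/1024,-173/256,-43/64,-21/32,-5/8,-1/2,0 } => simplest -1387/2048
RBRBRBRRBRBRB: Left { -1,-3/4,-11/16,-87/128,-347/512,-1387/2048 }, Right { -693/1024,-173/256,-43/64,-21/32,-5/8,-1/2,0 } => simplest -2773/4096
RBRBRBRRBRBRBB: Left { -1,-3/4,-11/16,-87/128,-347/512,-1387/2048,-2773/4096 }, Right { -693/1024,-173/256,-43/64,-21/32,-5/8,-1/2,0 } => simplest -5545/8192
RBRBRBRRBRBRBBB: Left { -1,-3/4,-11/16,-87/128,-347/512,-1387/2048,-2773/4096,-5545/8192 }, Right { -693/1024,-173/256,-43/64,-21/32,-5/8,-1/2,0 } => simplest -11089/16384

-11089/16384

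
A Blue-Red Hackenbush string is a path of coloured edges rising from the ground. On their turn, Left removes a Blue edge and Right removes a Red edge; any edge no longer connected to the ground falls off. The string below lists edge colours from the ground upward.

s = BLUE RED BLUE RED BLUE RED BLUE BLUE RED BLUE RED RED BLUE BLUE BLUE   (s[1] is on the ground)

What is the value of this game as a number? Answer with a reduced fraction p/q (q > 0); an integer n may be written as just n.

val(B) = { 0 | — } so 1
val(BR) = { 0 | 1 } so 1/2
val(BRB) = { 0; 1/2 | 1 } so 3/4
val(BRBR) = { 0; 1/2 | 3/4; 1 } so 5/8
val(BRBRB) = { 0; 1/2; 5/8 | 3/4; 1 } so 11/16
val(BRBRBR) = { 0; 1/2; 5/8 | 11/16; 3/4; 1 } so 21/32
val(BRBRBRB) = { 0; 1/2; 5/8; 21/32 | 11/16; 3/4; 1 } so 43/64
val(BRBRBRBB) = { 0; 1/2; 5/8; 21/32; 43/64 | 11/16; 3/4; 1 } so 87/128
val(BRBRBRBBR) = { 0; 1/2; 5/8; 21/32; 43/64 | 87/128; 11/16; 3/4; 1 } so 173/256
val(BRBRBRBBRB) = { 0; 1/2; 5/8; 21/32; 43/64; 173/256 | 87/128; 11/16; 3/4; 1 } so 347/512
val(BRBRBRBBRBR) = { 0; 1/2; 5/8; 21/32; 43/64; 173/256 | 347/512; 87/128; 11/16; 3/4; 1 } so 693/1024
val(BRBRBRBBRBRR) = { 0; 1/2; 5/8; 21/32; 43/64; 173/256 | 693/1024; 347/512; 87/128; 11/16; 3/4; 1 } so 1385/2048
val(BRBRBRBBRBRRB) = { 0; 1/2; 5/8; 21/32; 43/64; 173/256; 1385/2048 | 693/1024; 347/512; 87/128; 11/16; 3/4; 1 } so 2771/4096
val(BRBRBRBBRBRRBB) = { 0; 1/2; 5/8; 21/32; 43/64; 173/256; 1385/2048; 2771/4096 | 693/1024; 347/512; 87/128; 11/16; 3/4; 1 } so 5543/8192
val(BRBRBRBBRBRRBBB) = { 0; 1/2; 5/8; 21/32; 43/64; 173/256; 1385/2048; 2771/4096; 5543/8192 | 693/1024; 347/512; 87/128; 11/16; 3/4; 1 } so 11087/16384

11087/16384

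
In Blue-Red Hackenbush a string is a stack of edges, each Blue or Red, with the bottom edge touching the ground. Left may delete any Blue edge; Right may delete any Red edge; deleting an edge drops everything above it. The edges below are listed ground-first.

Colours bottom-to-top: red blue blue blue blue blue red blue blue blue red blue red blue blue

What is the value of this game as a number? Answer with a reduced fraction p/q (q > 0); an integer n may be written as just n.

-553/16384

Build G(s[:k]) for k = 1..15, string s = red blue blue blue blue blue red blue blue blue red blue red blue blue.
edge 1 of 15 (red): { none | 0 } ⇒ -1
edge 2 of 15 (blue): { -1 | 0 } ⇒ -1/2
edge 3 of 15 (blue): { -1, -1/2 | 0 } ⇒ -1/4
edge 4 of 15 (blue): { -1, -1/2, -1/4 | 0 } ⇒ -1/8
edge 5 of 15 (blue): { -1, -1/2, -1/4, -1/8 | 0 } ⇒ -1/16
edge 6 of 15 (blue): { -1, -1/2, -1/4, -1/8, -1/16 | 0 } ⇒ -1/32
edge 7 of 15 (red): { -1, -1/2, -1/4, -1/8, -1/16 | -1/32, 0 } ⇒ -3/64
edge 8 of 15 (blue): { -1, -1/2, -1/4, -1/8, -1/16, -3/64 | -1/32, 0 } ⇒ -5/128
edge 9 of 15 (blue): { -1, -1/2, -1/4, -1/8, -1/16, -3/64, -5/128 | -1/32, 0 } ⇒ -9/256
edge 10 of 15 (blue): { -1, -1/2, -1/4, -1/8, -1/16, -3/64, -5/128, -9/256 | -1/32, 0 } ⇒ -17/512
edge 11 of 15 (red): { -1, -1/2, -1/4, -1/8, -1/16, -3/64, -5/128, -9/256 | -17/512, -1/32, 0 } ⇒ -35/1024
edge 12 of 15 (blue): { -1, -1/2, -1/4, -1/8, -1/16, -3/64, -5/128, -9/256, -35/1024 | -17/512, -1/32, 0 } ⇒ -69/2048
edge 13 of 15 (red): { -1, -1/2, -1/4, -1/8, -1/16, -3/64, -5/128, -9/256, -35/1024 | -69/2048, -17/512, -1/32, 0 } ⇒ -139/4096
edge 14 of 15 (blue): { -1, -1/2, -1/4, -1/8, -1/16, -3/64, -5/128, -9/256, -35/1024, -139/4096 | -69/2048, -17/512, -1/32, 0 } ⇒ -277/8192
edge 15 of 15 (blue): { -1, -1/2, -1/4, -1/8, -1/16, -3/64, -5/128, -9/256, -35/1024, -139/4096, -277/8192 | -69/2048, -17/512, -1/32, 0 } ⇒ -553/16384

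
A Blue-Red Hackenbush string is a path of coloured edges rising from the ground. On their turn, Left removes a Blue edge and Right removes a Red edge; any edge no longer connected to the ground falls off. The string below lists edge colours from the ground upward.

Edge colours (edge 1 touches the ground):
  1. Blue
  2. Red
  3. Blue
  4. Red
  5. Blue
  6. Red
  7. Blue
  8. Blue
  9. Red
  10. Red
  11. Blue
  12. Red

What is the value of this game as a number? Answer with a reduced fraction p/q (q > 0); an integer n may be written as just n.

g(B) = { 0 | — } gives 1
g(BR) = { 0 | 1 } gives 1/2
g(BRB) = { 0, 1/2 | 1 } gives 3/4
g(BRBR) = { 0, 1/2 | 3/4, 1 } gives 5/8
g(BRBRB) = { 0, 1/2, 5/8 | 3/4, 1 } gives 11/16
g(BRBRBR) = { 0, 1/2, 5/8 | 11/16, 3/4, 1 } gives 21/32
g(BRBRBRB) = { 0, 1/2, 5/8, 21/32 | 11/16, 3/4, 1 } gives 43/64
g(BRBRBRBB) = { 0, 1/2, 5/8, 21/32, 43/64 | 11/16, 3/4, 1 } gives 87/128
g(BRBRBRBBR) = { 0, 1/2, 5/8, 21/32, 43/64 | 87/128, 11/16, 3/4, 1 } gives 173/256
g(BRBRBRBBRR) = { 0, 1/2, 5/8, 21/32, 43/64 | 173/256, 87/128, 11/16, 3/4, 1 } gives 345/512
g(BRBRBRBBRRB) = { 0, 1/2, 5/8, 21/32, 43/64, 345/512 | 173/256, 87/128, 11/16, 3/4, 1 } gives 691/1024
g(BRBRBRBBRRBR) = { 0, 1/2, 5/8, 21/32, 43/64, 345/512 | 691/1024, 173/256, 87/128, 11/16, 3/4, 1 } gives 1381/2048

1381/2048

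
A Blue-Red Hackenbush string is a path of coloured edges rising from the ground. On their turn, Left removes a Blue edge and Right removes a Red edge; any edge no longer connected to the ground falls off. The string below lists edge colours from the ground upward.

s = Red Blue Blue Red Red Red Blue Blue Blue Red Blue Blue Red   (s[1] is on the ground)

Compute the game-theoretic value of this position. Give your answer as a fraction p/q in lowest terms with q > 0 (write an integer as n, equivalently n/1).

Prefix values for Red Blue Blue Red Red Red Blue Blue Blue Red Blue Blue Red via {L|R} + simplicity:
v_1 [R]  L=[∅]  R=[0]  ⇒ -1
v_2 [RB]  L=[-1]  R=[0]  ⇒ -1/2
v_3 [RBB]  L=[-1, -1/2]  R=[0]  ⇒ -1/4
v_4 [RBBR]  L=[-1, -1/2]  R=[-1/4, 0]  ⇒ -3/8
v_5 [RBBRR]  L=[-1, -1/2]  R=[-3/8, -1/4, 0]  ⇒ -7/16
v_6 [RBBRRR]  L=[-1, -1/2]  R=[-7/16, -3/8, -1/4, 0]  ⇒ -15/32
v_7 [RBBRRRB]  L=[-1, -1/2, -15/32]  R=[-7/16, -3/8, -1/4, 0]  ⇒ -29/64
v_8 [RBBRRRBB]  L=[-1, -1/2, -15/32, -29/64]  R=[-7/16, -3/8, -1/4, 0]  ⇒ -57/128
v_9 [RBBRRRBBB]  L=[-1, -1/2, -15/32, -29/64, -57/128]  R=[-7/16, -3/8, -1/4, 0]  ⇒ -113/256
v_10 [RBBRRRBBBR]  L=[-1, -1/2, -15/32, -29/64, -57/128]  R=[-113/256, -7/16, -3/8, -1/4, 0]  ⇒ -227/512
v_11 [RBBRRRBBBRB]  L=[-1, -1/2, -15/32, -29/64, -57/128, -227/512]  R=[-113/256, -7/16, -3/8, -1/4, 0]  ⇒ -453/1024
v_12 [RBBRRRBBBRBB]  L=[-1, -1/2, -15/32, -29/64, -57/128, -227/512, -453/1024]  R=[-113/256, -7/16, -3/8, -1/4, 0]  ⇒ -905/2048
v_13 [RBBRRRBBBRBBR]  L=[-1, -1/2, -15/32, -29/64, -57/128, -227/512, -453/1024]  R=[-905/2048, -113/256, -7/16, -3/8, -1/4, 0]  ⇒ -1811/4096

-1811/4096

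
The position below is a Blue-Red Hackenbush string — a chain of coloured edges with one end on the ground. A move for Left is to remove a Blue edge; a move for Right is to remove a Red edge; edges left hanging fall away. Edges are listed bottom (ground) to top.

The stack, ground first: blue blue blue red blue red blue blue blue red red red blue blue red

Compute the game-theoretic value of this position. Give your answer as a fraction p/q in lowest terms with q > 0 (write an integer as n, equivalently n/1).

Recurse on prefixes of the 15-edge string blue blue blue red blue red blue blue blue red red red blue blue red:
step 1: add blue to get b; options L={ 0 } R={ — } -> 1
step 2: add blue to get bb; options L={ 0,1 } R={ — } -> 2
step 3: add blue to get bbb; options L={ 0,1,2 } R={ — } -> 3
step 4: add red to get bbbr; options L={ 0,1,2 } R={ 3 } -> 5/2
step 5: add blue to get bbbrb; options L={ 0,1,2,5/2 } R={ 3 } -> 11/4
step 6: add red to get bbbrbr; options L={ 0,1,2,5/2 } R={ 11/4,3 } -> 21/8
step 7: add blue to get bbbrbrb; options L={ 0,1,2,5/2,21/8 } R={ 11/4,3 } -> 43/16
step 8: add blue to get bbbrbrbb; options L={ 0,1,2,5/2,21/8,43/16 } R={ 11/4,3 } -> 87/32
step 9: add blue to get bbbrbrbbb; options L={ 0,1,2,5/2,21/8,43/16,87/32 } R={ 11/4,3 } -> 175/64
step 10: add red to get bbbrbrbbbr; options L={ 0,1,2,5/2,21/8,43/16,87/32 } R={ 175/64,11/4,3 } -> 349/128
step 11: add red to get bbbrbrbbbrr; options L={ 0,1,2,5/2,21/8,43/16,87/32 } R={ 349/128,175/64,11/4,3 } -> 697/256
step 12: add red to get bbbrbrbbbrrr; options L={ 0,1,2,5/2,21/8,43/16,87/32 } R={ 697/256,349/128,175/64,11/4,3 } -> 1393/512
step 13: add blue to get bbbrbrbbbrrrb; options L={ 0,1,2,5/2,21/8,43/16,87/32,1393/512 } R={ 697/256,349/128,175/64,11/4,3 } -> 2787/1024
step 14: add blue to get bbbrbrbbbrrrbb; options L={ 0,1,2,5/2,21/8,43/16,87/32,1393/512,2787/1024 } R={ 697/256,349/128,175/64,11/4,3 } -> 5575/2048
step 15: add red to get bbbrbrbbbrrrbbr; options L={ 0,1,2,5/2,21/8,43/16,87/32,1393/512,2787/1024 } R={ 5575/2048,697/256,349/128,175/64,11/4,3 } -> 11149/4096

11149/4096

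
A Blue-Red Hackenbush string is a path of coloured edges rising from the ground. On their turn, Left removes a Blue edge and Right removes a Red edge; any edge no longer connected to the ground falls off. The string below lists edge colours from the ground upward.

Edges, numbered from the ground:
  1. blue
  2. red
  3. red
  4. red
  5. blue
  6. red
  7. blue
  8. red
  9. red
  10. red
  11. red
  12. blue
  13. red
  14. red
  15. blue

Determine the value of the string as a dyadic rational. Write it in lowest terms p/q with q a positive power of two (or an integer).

2579/16384

b: Left { 0 }, Right { none } = simplest 1
br: Left { 0 }, Right { 1 } = simplest 1/2
brr: Left { 0 }, Right { 1/2, 1 } = simplest 1/4
brrr: Left { 0 }, Right { 1/4, 1/2, 1 } = simplest 1/8
brrrb: Left { 0, 1/8 }, Right { 1/4, 1/2, 1 } = simplest 3/16
brrrbr: Left { 0, 1/8 }, Right { 3/16, 1/4, 1/2, 1 } = simplest 5/32
brrrbrb: Left { 0, 1/8, 5/32 }, Right { 3/16, 1/4, 1/2, 1 } = simplest 11/64
brrrbrbr: Left { 0, 1/8, 5/32 }, Right { 11/64, 3/16, 1/4, 1/2, 1 } = simplest 21/128
brrrbrbrr: Left { 0, 1/8, 5/32 }, Right { 21/128, 11/64, 3/16, 1/4, 1/2, 1 } = simplest 41/256
brrrbrbrrr: Left { 0, 1/8, 5/32 }, Right { 41/256, 21/128, 11/64, 3/16, 1/4, 1/2, 1 } = simplest 81/512
brrrbrbrrrr: Left { 0, 1/8, 5/32 }, Right { 81/512, 41/256, 21/128, 11/64, 3/16, 1/4, 1/2, 1 } = simplest 161/1024
brrrbrbrrrrb: Left { 0, 1/8, 5/32, 161/1024 }, Right { 81/512, 41/256, 21/128, 11/64, 3/16, 1/4, 1/2, 1 } = simplest 323/2048
brrrbrbrrrrbr: Left { 0, 1/8, 5/32, 161/1024 }, Right { 323/2048, 81/512, 41/256, 21/128, 11/64, 3/16, 1/4, 1/2, 1 } = simplest 645/4096
brrrbrbrrrrbrr: Left { 0, 1/8, 5/32, 161/1024 }, Right { 645/4096, 323/2048, 81/512, 41/256, 21/128, 11/64, 3/16, 1/4, 1/2, 1 } = simplest 1289/8192
brrrbrbrrrrbrrb: Left { 0, 1/8, 5/32, 161/1024, 1289/8192 }, Right { 645/4096, 323/2048, 81/512, 41/256, 21/128, 11/64, 3/16, 1/4, 1/2, 1 } = simplest 2579/16384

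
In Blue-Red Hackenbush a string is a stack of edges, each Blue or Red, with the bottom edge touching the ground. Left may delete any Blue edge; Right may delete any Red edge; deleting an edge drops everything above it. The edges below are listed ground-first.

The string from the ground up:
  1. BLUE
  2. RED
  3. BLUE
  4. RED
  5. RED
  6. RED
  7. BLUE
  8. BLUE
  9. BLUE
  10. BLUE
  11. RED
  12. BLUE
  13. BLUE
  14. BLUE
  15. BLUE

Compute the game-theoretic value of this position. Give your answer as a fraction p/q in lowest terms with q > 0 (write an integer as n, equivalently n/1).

9183/16384

G_1 [B]  L=[0]  R=[]  — 1
G_2 [BR]  L=[0]  R=[1]  — 1/2
G_3 [BRB]  L=[0 1/2]  R=[1]  — 3/4
G_4 [BRBR]  L=[0 1/2]  R=[3/4 1]  — 5/8
G_5 [BRBRR]  L=[0 1/2]  R=[5/8 3/4 1]  — 9/16
G_6 [BRBRRR]  L=[0 1/2]  R=[9/16 5/8 3/4 1]  — 17/32
G_7 [BRBRRRB]  L=[0 1/2 17/32]  R=[9/16 5/8 3/4 1]  — 35/64
G_8 [BRBRRRBB]  L=[0 1/2 17/32 35/64]  R=[9/16 5/8 3/4 1]  — 71/128
G_9 [BRBRRRBBB]  L=[0 1/2 17/32 35/64 71/128]  R=[9/16 5/8 3/4 1]  — 143/256
G_10 [BRBRRRBBBB]  L=[0 1/2 17/32 35/64 71/128 143/256]  R=[9/16 5/8 3/4 1]  — 287/512
G_11 [BRBRRRBBBBR]  L=[0 1/2 17/32 35/64 71/128 143/256]  R=[287/512 9/16 5/8 3/4 1]  — 573/1024
G_12 [BRBRRRBBBBRB]  L=[0 1/2 17/32 35/64 71/128 143/256 573/1024]  R=[287/512 9/16 5/8 3/4 1]  — 1147/2048
G_13 [BRBRRRBBBBRBB]  L=[0 1/2 17/32 35/64 71/128 143/256 573/1024 1147/2048]  R=[287/512 9/16 5/8 3/4 1]  — 2295/4096
G_14 [BRBRRRBBBBRBBB]  L=[0 1/2 17/32 35/64 71/128 143/256 573/1024 1147/2048 2295/4096]  R=[287/512 9/16 5/8 3/4 1]  — 4591/8192
G_15 [BRBRRRBBBBRBBBB]  L=[0 1/2 17/32 35/64 71/128 143/256 573/1024 1147/2048 2295/4096 4591/8192]  R=[287/512 9/16 5/8 3/4 1]  — 9183/16384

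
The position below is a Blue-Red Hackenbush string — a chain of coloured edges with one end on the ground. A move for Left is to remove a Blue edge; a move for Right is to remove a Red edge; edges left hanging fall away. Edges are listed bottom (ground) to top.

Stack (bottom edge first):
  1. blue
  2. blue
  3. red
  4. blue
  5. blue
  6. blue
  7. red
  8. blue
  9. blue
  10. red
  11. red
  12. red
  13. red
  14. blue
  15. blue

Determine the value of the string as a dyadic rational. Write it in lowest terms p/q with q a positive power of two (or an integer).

15751/8192

g_1 [b]  L=[0]  R=[(no moves)]  gives 1
g_2 [bb]  L=[0,1]  R=[(no moves)]  gives 2
g_3 [bbr]  L=[0,1]  R=[2]  gives 3/2
g_4 [bbrb]  L=[0,1,3/2]  R=[2]  gives 7/4
g_5 [bbrbb]  L=[0,1,3/2,7/4]  R=[2]  gives 15/8
g_6 [bbrbbb]  L=[0,1,3/2,7/4,15/8]  R=[2]  gives 31/16
g_7 [bbrbbbr]  L=[0,1,3/2,7/4,15/8]  R=[31/16,2]  gives 61/32
g_8 [bbrbbbrb]  L=[0,1,3/2,7/4,15/8,61/32]  R=[31/16,2]  gives 123/64
g_9 [bbrbbbrbb]  L=[0,1,3/2,7/4,15/8,61/32,123/64]  R=[31/16,2]  gives 247/128
g_10 [bbrbbbrbbr]  L=[0,1,3/2,7/4,15/8,61/32,123/64]  R=[247/128,31/16,2]  gives 493/256
g_11 [bbrbbbrbbrr]  L=[0,1,3/2,7/4,15/8,61/32,123/64]  R=[493/256,247/128,31/16,2]  gives 985/512
g_12 [bbrbbbrbbrrr]  L=[0,1,3/2,7/4,15/8,61/32,123/64]  R=[985/512,493/256,247/128,31/16,2]  gives 1969/1024
g_13 [bbrbbbrbbrrrr]  L=[0,1,3/2,7/4,15/8,61/32,123/64]  R=[1969/1024,985/512,493/256,247/128,31/16,2]  gives 3937/2048
g_14 [bbrbbbrbbrrrrb]  L=[0,1,3/2,7/4,15/8,61/32,123/64,3937/2048]  R=[1969/1024,985/512,493/256,247/128,31/16,2]  gives 7875/4096
g_15 [bbrbbbrbbrrrrbb]  L=[0,1,3/2,7/4,15/8,61/32,123/64,3937/2048,7875/4096]  R=[1969/1024,985/512,493/256,247/128,31/16,2]  gives 15751/8192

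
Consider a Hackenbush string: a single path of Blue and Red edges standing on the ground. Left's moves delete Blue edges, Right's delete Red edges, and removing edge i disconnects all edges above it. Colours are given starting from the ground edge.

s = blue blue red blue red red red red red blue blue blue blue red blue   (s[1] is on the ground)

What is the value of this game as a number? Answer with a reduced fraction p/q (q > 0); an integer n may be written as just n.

1 of 15 · b · max L 0 · min R +∞ so 1
2 of 15 · bb · max L 1 · min R +∞ so 2
3 of 15 · bbr · max L 1 · min R 2 so 3/2
4 of 15 · bbrb · max L 3/2 · min R 2 so 7/4
5 of 15 · bbrbr · max L 3/2 · min R 7/4 so 13/8
6 of 15 · bbrbrr · max L 3/2 · min R 13/8 so 25/16
7 of 15 · bbrbrrr · max L 3/2 · min R 25/16 so 49/32
8 of 15 · bbrbrrrr · max L 3/2 · min R 49/32 so 97/64
9 of 15 · bbrbrrrrr · max L 3/2 · min R 97/64 so 193/128
10 of 15 · bbrbrrrrrb · max L 193/128 · min R 97/64 so 387/256
11 of 15 · bbrbrrrrrbb · max L 387/256 · min R 97/64 so 775/512
12 of 15 · bbrbrrrrrbbb · max L 775/512 · min R 97/64 so 1551/1024
13 of 15 · bbrbrrrrrbbbb · max L 1551/1024 · min R 97/64 so 3103/2048
14 of 15 · bbrbrrrrrbbbbr · max L 1551/1024 · min R 3103/2048 so 6205/4096
15 of 15 · bbrbrrrrrbbbbrb · max L 6205/4096 · min R 3103/2048 so 12411/8192

12411/8192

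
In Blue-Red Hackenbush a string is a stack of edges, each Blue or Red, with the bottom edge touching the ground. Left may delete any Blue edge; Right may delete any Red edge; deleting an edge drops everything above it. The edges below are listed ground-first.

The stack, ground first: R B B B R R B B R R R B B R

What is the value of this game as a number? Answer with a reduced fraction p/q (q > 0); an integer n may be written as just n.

-1651/8192

Prefix values for R B B B R R B B R R R B B R via {L|R} + simplicity:
val_1 [R]  L=[∅]  R=[0]  — -1
val_2 [RB]  L=[-1]  R=[0]  — -1/2
val_3 [RBB]  L=[-1,-1/2]  R=[0]  — -1/4
val_4 [RBBB]  L=[-1,-1/2,-1/4]  R=[0]  — -1/8
val_5 [RBBBR]  L=[-1,-1/2,-1/4]  R=[-1/8,0]  — -3/16
val_6 [RBBBRR]  L=[-1,-1/2,-1/4]  R=[-3/16,-1/8,0]  — -7/32
val_7 [RBBBRRB]  L=[-1,-1/2,-1/4,-7/32]  R=[-3/16,-1/8,0]  — -13/64
val_8 [RBBBRRBB]  L=[-1,-1/2,-1/4,-7/32,-13/64]  R=[-3/16,-1/8,0]  — -25/128
val_9 [RBBBRRBBR]  L=[-1,-1/2,-1/4,-7/32,-13/64]  R=[-25/128,-3/16,-1/8,0]  — -51/256
val_10 [RBBBRRBBRR]  L=[-1,-1/2,-1/4,-7/32,-13/64]  R=[-51/256,-25/128,-3/16,-1/8,0]  — -103/512
val_11 [RBBBRRBBRRR]  L=[-1,-1/2,-1/4,-7/32,-13/64]  R=[-103/512,-51/256,-25/128,-3/16,-1/8,0]  — -207/1024
val_12 [RBBBRRBBRRRB]  L=[-1,-1/2,-1/4,-7/32,-13/64,-207/1024]  R=[-103/512,-51/256,-25/128,-3/16,-1/8,0]  — -413/2048
val_13 [RBBBRRBBRRRBB]  L=[-1,-1/2,-1/4,-7/32,-13/64,-207/1024,-413/2048]  R=[-103/512,-51/256,-25/128,-3/16,-1/8,0]  — -825/4096
val_14 [RBBBRRBBRRRBBR]  L=[-1,-1/2,-1/4,-7/32,-13/64,-207/1024,-413/2048]  R=[-825/4096,-103/512,-51/256,-25/128,-3/16,-1/8,0]  — -1651/8192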